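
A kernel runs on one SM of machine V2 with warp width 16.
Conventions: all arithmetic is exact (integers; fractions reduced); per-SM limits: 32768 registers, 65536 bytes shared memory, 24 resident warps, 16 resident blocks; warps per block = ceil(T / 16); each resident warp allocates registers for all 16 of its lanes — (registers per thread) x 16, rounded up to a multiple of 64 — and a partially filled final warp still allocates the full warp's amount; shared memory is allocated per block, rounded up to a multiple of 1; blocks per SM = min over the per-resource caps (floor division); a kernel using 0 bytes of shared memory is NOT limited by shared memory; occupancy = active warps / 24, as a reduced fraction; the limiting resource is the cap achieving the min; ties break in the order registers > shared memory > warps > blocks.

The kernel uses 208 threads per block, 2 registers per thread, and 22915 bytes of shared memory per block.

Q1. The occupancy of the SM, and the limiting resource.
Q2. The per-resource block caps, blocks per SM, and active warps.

Answer: occupancy 13/24, limited by warps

registers: 39 blocks
shared memory: 2 blocks
warps: 1 block
blocks: 16 blocks

Answer: 1 block, 13 active warps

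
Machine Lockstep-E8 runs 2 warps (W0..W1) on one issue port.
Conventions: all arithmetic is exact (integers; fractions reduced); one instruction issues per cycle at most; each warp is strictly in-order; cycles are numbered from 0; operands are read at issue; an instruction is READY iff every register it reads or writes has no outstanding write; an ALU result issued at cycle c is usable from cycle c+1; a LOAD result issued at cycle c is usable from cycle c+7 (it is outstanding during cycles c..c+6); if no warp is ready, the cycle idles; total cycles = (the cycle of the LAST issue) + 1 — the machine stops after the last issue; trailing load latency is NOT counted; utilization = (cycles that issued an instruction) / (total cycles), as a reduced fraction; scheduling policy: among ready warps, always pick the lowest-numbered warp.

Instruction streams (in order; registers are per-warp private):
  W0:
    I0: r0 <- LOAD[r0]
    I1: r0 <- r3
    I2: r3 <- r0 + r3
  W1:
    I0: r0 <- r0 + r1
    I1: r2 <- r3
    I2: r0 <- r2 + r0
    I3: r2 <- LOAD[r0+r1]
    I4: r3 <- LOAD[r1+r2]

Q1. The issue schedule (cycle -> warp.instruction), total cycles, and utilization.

cycle 0: W0.I0
cycle 1: W1.I0
cycle 2: W1.I1
cycle 3: W1.I2
cycle 4: W1.I3
cycle 5: idle
cycle 6: idle
cycle 7: W0.I1
cycle 8: W0.I2
cycle 9: idle
cycle 10: idle
cycle 11: W1.I4

Answer: 12 cycles, utilization 2/3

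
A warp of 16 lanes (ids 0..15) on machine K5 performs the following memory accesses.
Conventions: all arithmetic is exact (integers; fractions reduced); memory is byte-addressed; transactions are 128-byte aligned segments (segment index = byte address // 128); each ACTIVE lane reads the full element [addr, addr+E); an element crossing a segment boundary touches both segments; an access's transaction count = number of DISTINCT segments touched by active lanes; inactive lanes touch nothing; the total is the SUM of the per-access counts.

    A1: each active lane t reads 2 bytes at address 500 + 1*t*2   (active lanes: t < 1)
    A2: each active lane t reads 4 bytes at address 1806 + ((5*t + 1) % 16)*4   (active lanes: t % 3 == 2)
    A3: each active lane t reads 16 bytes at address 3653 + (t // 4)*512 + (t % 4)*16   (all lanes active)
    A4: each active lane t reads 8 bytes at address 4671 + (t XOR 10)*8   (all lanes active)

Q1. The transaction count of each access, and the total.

A1: 1 transaction
A2: 1 transaction
A3: 8 transactions
A4: 2 transactions

Answer: 1,1,8,2; total 12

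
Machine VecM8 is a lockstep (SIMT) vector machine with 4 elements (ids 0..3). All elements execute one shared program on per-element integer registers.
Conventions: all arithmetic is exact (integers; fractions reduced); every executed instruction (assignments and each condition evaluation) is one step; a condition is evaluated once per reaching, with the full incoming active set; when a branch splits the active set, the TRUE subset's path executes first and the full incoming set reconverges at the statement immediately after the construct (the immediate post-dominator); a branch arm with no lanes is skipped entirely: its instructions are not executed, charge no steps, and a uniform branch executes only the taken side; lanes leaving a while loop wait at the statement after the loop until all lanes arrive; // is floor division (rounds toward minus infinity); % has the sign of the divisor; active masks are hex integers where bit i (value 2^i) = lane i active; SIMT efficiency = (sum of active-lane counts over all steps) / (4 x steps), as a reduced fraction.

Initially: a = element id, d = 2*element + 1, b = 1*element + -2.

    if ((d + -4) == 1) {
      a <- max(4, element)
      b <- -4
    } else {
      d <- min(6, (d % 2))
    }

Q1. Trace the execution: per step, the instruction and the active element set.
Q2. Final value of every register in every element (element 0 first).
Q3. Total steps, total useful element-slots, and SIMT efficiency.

step 0: eval ((d + -4) == 1)         0xf
step 1: a <- max(4, element)         0x4
step 2: b <- -4                      0x4
step 3: d <- min(6, (d % 2))         0xb

Answer: 4 steps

a: 0,1,4,3
d: 1,1,5,1
b: -2,-1,-4,1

steps = 4; useful = 9; efficiency = 9/16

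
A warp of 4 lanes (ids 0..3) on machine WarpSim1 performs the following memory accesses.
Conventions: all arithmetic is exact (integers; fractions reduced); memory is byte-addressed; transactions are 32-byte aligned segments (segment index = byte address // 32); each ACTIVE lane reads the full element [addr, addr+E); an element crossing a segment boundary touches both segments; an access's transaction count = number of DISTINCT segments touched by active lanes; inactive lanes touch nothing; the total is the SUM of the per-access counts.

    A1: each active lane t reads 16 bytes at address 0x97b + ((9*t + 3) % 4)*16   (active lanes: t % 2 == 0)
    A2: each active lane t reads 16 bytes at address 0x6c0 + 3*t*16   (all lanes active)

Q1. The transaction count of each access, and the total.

A1: 2 transactions
A2: 4 transactions

Answer: 2,4; total 6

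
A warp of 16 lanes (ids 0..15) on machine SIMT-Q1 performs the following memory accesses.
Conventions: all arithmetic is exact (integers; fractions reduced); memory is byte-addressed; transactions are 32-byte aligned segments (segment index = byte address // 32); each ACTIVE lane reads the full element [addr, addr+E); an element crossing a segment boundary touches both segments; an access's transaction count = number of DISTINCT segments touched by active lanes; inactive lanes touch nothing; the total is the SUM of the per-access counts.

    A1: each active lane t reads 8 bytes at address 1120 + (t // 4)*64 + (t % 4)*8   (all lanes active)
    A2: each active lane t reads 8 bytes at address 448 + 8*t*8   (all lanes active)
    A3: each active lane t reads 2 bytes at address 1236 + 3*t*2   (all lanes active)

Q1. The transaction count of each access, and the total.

A1: 4 transactions
A2: 16 transactions
A3: 4 transactions

Answer: 4,16,4; total 24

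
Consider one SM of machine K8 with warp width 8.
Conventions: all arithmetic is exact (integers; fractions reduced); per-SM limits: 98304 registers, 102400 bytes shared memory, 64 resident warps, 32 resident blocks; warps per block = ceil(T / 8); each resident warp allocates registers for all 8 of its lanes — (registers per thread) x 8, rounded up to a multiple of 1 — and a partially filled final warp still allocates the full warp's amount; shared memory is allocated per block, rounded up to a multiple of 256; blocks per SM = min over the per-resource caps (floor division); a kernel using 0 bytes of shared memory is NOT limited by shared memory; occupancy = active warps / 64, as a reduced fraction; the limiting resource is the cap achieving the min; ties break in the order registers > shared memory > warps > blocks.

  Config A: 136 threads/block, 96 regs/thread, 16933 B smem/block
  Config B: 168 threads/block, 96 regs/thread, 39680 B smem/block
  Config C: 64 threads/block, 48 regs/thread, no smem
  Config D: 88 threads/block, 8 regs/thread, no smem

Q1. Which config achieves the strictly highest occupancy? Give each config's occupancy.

occupancies: A 51/64, B 21/32, C 1, D 55/64

Answer: C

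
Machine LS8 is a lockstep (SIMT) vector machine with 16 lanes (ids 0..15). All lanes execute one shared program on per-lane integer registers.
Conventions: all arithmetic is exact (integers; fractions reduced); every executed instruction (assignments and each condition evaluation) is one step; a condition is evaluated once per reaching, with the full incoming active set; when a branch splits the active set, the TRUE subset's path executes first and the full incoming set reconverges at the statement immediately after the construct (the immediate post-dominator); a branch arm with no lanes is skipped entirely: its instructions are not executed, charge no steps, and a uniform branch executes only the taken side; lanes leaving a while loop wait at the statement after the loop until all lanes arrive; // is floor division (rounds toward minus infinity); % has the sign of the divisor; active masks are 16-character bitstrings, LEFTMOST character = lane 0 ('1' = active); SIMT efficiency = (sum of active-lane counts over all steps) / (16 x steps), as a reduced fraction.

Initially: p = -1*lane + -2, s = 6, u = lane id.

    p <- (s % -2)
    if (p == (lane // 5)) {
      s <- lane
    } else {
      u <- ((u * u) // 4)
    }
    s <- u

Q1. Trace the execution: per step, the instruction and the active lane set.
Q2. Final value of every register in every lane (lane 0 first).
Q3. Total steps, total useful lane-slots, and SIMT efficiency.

step 0: p <- (s % -2)                1111111111111111
step 1: eval (p == (lane // 5))      1111111111111111
step 2: s <- lane                    1111100000000000
step 3: u <- ((u * u) // 4)          0000011111111111
step 4: s <- u                       1111111111111111

Answer: 5 steps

p: 0,0,0,0,0,0,0,0,0,0,0,0,0,0,0,0
s: 0,1,2,3,4,6,9,12,16,20,25,30,36,42,49,56
u: 0,1,2,3,4,6,9,12,16,20,25,30,36,42,49,56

steps = 5; useful = 64; efficiency = 64/80 = 4/5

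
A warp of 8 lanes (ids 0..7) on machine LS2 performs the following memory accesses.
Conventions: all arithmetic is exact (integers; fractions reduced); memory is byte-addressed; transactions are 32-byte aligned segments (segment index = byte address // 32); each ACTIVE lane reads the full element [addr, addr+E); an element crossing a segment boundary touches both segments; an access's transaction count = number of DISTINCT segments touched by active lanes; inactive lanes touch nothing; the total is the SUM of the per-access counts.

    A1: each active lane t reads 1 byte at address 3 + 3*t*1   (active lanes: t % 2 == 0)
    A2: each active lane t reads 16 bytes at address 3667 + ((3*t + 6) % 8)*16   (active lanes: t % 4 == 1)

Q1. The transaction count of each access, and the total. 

A1: 1 transaction
A2: 2 transactions

Answer: 1,2; total 3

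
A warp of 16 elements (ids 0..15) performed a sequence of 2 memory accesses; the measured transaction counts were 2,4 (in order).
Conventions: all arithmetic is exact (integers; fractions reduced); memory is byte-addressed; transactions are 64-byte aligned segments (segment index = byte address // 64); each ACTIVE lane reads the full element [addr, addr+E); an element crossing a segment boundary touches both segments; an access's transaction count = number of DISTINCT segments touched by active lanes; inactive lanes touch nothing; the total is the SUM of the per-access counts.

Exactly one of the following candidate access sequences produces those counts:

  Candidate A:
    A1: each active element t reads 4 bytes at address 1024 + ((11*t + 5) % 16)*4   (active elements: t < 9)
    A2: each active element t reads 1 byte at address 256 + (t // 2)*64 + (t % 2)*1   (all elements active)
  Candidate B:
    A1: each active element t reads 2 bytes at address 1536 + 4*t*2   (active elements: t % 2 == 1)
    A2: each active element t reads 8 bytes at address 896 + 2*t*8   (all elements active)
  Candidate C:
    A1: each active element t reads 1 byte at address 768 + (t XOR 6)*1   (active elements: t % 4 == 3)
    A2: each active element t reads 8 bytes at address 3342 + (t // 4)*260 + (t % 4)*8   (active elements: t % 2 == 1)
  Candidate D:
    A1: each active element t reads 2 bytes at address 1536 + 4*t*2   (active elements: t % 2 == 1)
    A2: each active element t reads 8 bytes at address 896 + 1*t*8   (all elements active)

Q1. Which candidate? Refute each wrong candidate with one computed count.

A: A1 gives 1 transaction, not 2
C: A1 gives 1 transaction, not 2
D: A2 gives 2 transactions, not 4
B: all counts match (2,4)

Answer: B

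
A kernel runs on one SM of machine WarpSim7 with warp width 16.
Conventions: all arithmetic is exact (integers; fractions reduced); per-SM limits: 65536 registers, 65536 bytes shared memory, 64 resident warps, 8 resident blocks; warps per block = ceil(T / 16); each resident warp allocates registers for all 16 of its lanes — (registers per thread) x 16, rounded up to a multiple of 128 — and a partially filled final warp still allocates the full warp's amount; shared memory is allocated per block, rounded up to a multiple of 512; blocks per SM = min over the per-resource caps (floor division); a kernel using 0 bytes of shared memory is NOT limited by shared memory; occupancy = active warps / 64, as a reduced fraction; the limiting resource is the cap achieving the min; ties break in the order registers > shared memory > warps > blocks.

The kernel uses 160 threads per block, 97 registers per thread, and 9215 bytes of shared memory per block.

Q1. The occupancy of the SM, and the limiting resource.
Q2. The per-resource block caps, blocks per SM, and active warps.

Answer: occupancy 15/32, limited by registers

registers: 3 blocks
shared memory: 7 blocks
warps: 6 blocks
blocks: 8 blocks

Answer: 3 blocks, 30 active warps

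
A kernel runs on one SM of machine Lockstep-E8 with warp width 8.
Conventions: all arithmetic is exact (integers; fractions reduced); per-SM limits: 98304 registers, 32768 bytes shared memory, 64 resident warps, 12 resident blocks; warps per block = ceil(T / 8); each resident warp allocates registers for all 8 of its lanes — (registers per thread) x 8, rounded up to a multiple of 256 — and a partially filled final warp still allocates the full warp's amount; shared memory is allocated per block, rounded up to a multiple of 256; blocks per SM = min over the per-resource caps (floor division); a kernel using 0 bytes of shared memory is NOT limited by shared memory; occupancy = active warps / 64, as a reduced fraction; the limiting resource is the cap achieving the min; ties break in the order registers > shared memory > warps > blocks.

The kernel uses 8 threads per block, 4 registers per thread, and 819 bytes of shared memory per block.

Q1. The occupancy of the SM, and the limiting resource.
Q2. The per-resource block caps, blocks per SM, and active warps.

Answer: occupancy 3/16, limited by blocks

registers: 384 blocks
shared memory: 32 blocks
warps: 64 blocks
blocks: 12 blocks

Answer: 12 blocks, 12 active warps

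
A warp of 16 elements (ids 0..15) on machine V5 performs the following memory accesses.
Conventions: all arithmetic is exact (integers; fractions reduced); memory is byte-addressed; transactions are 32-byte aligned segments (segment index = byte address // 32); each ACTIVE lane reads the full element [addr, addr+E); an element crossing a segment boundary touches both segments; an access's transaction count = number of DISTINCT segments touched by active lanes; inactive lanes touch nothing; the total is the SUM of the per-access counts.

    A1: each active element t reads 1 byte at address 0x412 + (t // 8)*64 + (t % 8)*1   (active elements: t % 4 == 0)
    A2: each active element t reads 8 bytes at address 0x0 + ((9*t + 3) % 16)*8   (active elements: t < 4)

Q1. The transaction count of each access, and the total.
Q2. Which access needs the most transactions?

A1: 2 transactions
A2: 3 transactions

Answer: 2,3; total 5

Answer: A2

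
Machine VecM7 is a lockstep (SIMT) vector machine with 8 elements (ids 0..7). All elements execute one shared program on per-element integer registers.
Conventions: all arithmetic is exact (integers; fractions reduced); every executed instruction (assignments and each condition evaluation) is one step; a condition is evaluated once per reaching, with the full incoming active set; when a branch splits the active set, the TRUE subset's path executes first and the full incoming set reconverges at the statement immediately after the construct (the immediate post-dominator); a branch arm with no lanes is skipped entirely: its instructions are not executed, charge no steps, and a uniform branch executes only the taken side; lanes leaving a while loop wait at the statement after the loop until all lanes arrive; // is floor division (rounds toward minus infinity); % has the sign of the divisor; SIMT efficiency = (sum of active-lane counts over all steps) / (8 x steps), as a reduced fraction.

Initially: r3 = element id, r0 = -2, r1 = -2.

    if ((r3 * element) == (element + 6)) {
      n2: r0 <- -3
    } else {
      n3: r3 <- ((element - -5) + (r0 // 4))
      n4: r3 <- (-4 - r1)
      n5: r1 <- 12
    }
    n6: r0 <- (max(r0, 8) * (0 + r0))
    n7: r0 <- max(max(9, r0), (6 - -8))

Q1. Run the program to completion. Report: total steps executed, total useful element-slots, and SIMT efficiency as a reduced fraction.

Answer: 7 steps, 46 useful, 23/28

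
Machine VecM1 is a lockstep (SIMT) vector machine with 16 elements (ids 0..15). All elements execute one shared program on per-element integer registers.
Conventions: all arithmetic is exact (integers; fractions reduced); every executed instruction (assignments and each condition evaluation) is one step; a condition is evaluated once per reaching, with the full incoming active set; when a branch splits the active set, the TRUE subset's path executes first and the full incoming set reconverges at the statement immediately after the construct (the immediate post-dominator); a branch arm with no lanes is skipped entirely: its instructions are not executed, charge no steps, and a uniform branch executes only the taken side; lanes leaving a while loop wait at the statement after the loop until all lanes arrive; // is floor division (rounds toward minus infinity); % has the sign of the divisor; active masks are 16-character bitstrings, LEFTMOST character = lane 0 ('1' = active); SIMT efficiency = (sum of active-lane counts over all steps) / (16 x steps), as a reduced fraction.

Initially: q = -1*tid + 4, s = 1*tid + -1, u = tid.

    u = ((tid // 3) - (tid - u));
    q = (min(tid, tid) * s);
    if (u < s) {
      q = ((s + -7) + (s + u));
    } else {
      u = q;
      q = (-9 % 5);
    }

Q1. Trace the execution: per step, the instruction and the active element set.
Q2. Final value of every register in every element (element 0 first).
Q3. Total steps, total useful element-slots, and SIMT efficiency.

step 0: u <- ((tid // 3) - (tid - u)) 1111111111111111
step 1: q <- (min(tid, tid) * s)     1111111111111111
step 2: eval (u < s)                 1111111111111111
step 3: q <- ((s + -7) + (s + u))    0011111111111111
step 4: u <- q                       1100000000000000
step 5: q <- (-9 % 5)                1100000000000000

Answer: 6 steps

q: 1,1,-5,-2,0,2,5,7,9,12,14,16,19,21,23,26
s: -1,0,1,2,3,4,5,6,7,8,9,10,11,12,13,14
u: 0,0,0,1,1,1,2,2,2,3,3,3,4,4,4,5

steps = 6; useful = 66; efficiency = 66/96 = 11/16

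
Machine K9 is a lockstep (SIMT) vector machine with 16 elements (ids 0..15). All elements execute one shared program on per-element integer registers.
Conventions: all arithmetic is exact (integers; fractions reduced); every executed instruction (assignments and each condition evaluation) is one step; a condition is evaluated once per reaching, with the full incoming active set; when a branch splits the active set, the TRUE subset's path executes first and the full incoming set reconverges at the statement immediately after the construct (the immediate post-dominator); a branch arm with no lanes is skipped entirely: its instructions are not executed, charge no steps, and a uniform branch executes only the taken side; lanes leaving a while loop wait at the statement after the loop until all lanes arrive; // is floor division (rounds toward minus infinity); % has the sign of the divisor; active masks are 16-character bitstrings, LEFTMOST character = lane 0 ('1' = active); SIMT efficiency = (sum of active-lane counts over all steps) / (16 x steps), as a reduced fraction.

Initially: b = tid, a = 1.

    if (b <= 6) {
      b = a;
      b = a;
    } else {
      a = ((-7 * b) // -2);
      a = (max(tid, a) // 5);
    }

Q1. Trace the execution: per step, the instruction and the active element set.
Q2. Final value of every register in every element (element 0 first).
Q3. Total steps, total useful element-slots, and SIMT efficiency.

step 0: eval (b <= 6)                1111111111111111
step 1: b <- a                       1111111000000000
step 2: b <- a                       1111111000000000
step 3: a <- ((-7 * b) // -2)        0000000111111111
step 4: a <- (max(tid, a) // 5)      0000000111111111

Answer: 5 steps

b: 1,1,1,1,1,1,1,7,8,9,10,11,12,13,14,15
a: 1,1,1,1,1,1,1,4,5,6,7,7,8,9,9,10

steps = 5; useful = 48; efficiency = 48/80 = 3/5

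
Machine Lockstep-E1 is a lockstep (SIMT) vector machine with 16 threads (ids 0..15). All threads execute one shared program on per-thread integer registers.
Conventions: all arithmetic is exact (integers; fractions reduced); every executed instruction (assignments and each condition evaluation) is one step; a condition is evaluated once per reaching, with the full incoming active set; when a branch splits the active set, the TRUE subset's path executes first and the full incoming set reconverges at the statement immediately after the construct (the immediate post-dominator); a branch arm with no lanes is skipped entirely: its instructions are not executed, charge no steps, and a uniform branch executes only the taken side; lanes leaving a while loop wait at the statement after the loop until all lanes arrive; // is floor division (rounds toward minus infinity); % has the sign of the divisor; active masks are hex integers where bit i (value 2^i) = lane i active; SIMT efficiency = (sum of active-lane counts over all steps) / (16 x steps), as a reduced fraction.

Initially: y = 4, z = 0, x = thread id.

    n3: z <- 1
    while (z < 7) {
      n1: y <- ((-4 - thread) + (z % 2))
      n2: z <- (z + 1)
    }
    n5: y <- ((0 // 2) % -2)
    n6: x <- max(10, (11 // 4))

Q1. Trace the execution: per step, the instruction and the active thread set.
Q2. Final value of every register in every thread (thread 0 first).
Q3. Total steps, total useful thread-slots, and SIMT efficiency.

step 0: z <- 1                       0xffff
step 1: eval (z < 7)                 0xffff
step 2: y <- ((-4 - thread) + (z % 2)) 0xffff
step 3: z <- (z + 1)                 0xffff
step 4: eval (z < 7)                 0xffff
step 5: y <- ((-4 - thread) + (z % 2)) 0xffff
step 6: z <- (z + 1)                 0xffff
step 7: eval (z < 7)                 0xffff
step 8: y <- ((-4 - thread) + (z % 2)) 0xffff
step 9: z <- (z + 1)                 0xffff
step 10: eval (z < 7)                 0xffff
step 11: y <- ((-4 - thread) + (z % 2)) 0xffff
step 12: z <- (z + 1)                 0xffff
step 13: eval (z < 7)                 0xffff
step 14: y <- ((-4 - thread) + (z % 2)) 0xffff
step 15: z <- (z + 1)                 0xffff
step 16: eval (z < 7)                 0xffff
step 17: y <- ((-4 - thread) + (z % 2)) 0xffff
step 18: z <- (z + 1)                 0xffff
step 19: eval (z < 7)                 0xffff
step 20: y <- ((0 // 2) % -2)         0xffff
step 21: x <- max(10, (11 // 4))      0xffff

Answer: 22 steps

y: 0,0,0,0,0,0,0,0,0,0,0,0,0,0,0,0
z: 7,7,7,7,7,7,7,7,7,7,7,7,7,7,7,7
x: 10,10,10,10,10,10,10,10,10,10,10,10,10,10,10,10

steps = 22; useful = 352; efficiency = 352/352 = 1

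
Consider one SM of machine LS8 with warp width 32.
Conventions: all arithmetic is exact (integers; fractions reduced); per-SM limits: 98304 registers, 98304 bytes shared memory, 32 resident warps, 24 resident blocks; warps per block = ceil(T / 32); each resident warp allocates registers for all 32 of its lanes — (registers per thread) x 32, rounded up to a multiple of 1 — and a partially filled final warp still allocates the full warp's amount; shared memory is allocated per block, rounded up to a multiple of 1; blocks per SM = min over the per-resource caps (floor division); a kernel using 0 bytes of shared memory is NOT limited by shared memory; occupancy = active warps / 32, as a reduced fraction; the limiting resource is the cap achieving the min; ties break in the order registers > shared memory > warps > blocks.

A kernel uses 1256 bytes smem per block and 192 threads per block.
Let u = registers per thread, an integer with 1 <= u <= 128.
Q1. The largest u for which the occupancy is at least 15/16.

Answer: u = 102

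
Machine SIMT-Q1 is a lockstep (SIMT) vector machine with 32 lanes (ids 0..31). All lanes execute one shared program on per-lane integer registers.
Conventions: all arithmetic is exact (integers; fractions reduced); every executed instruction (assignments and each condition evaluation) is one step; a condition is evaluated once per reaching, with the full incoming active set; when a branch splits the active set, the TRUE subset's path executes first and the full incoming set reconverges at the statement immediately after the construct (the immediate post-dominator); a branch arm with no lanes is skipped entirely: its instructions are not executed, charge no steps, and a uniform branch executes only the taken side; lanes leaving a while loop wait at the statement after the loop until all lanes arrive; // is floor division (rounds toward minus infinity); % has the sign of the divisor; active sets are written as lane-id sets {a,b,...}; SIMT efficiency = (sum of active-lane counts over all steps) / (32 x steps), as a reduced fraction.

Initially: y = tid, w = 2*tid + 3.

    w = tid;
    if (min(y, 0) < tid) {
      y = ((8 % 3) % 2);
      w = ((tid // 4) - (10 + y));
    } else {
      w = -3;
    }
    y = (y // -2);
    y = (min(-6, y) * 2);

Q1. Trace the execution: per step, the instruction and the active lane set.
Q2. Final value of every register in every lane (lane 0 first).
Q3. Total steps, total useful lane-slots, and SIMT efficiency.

step 0: w <- tid                     {0,1,2,3,4,5,6,7,8,9,10,11,12,13,14,15,16,17,18,19,20,21,22,23,24,25,26,27,28,29,30,31}
step 1: eval (min(y, 0) < tid)       {0,1,2,3,4,5,6,7,8,9,10,11,12,13,14,15,16,17,18,19,20,21,22,23,24,25,26,27,28,29,30,31}
step 2: y <- ((8 % 3) % 2)           {1,2,3,4,5,6,7,8,9,10,11,12,13,14,15,16,17,18,19,20,21,22,23,24,25,26,27,28,29,30,31}
step 3: w <- ((tid // 4) - (10 + y)) {1,2,3,4,5,6,7,8,9,10,11,12,13,14,15,16,17,18,19,20,21,22,23,24,25,26,27,28,29,30,31}
step 4: w <- -3                      {0}
step 5: y <- (y // -2)               {0,1,2,3,4,5,6,7,8,9,10,11,12,13,14,15,16,17,18,19,20,21,22,23,24,25,26,27,28,29,30,31}
step 6: y <- (min(-6, y) * 2)        {0,1,2,3,4,5,6,7,8,9,10,11,12,13,14,15,16,17,18,19,20,21,22,23,24,25,26,27,28,29,30,31}

Answer: 7 steps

y: -12,-12,-12,-12,-12,-12,-12,-12,-12,-12,-12,-12,-12,-12,-12,-12,-12,-12,-12,-12,-12,-12,-12,-12,-12,-12,-12,-12,-12,-12,-12,-12
w: -3,-10,-10,-10,-9,-9,-9,-9,-8,-8,-8,-8,-7,-7,-7,-7,-6,-6,-6,-6,-5,-5,-5,-5,-4,-4,-4,-4,-3,-3,-3,-3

steps = 7; useful = 191; efficiency = 191/224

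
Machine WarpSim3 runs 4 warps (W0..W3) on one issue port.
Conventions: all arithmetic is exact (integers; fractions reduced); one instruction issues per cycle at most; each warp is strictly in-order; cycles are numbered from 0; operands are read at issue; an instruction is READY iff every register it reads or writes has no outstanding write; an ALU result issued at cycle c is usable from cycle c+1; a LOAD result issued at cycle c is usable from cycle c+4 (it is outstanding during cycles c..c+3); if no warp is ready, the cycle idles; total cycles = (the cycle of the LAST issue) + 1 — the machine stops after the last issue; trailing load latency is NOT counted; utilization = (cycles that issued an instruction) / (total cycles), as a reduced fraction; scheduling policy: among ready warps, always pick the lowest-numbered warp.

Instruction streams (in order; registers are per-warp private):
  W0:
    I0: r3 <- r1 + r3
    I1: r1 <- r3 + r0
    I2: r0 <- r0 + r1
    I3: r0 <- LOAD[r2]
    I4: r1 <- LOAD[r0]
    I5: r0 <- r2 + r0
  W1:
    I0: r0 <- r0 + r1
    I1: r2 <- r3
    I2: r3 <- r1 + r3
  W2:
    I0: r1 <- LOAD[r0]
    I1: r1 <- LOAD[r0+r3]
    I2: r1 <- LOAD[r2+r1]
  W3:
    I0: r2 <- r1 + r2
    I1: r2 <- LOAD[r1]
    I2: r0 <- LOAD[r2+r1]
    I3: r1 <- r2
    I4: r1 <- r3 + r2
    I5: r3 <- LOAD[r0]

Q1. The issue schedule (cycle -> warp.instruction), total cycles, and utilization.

cycle 0: W0.I0
cycle 1: W0.I1
cycle 2: W0.I2
cycle 3: W0.I3
cycle 4: W1.I0
cycle 5: W1.I1
cycle 6: W1.I2
cycle 7: W0.I4
cycle 8: W0.I5
cycle 9: W2.I0
cycle 10: W3.I0
cycle 11: W3.I1
cycle 12: idle
cycle 13: W2.I1
cycle 14: idle
cycle 15: W3.I2
cycle 16: W3.I3
cycle 17: W2.I2
cycle 18: W3.I4
cycle 19: W3.I5

Answer: 20 cycles, utilization 9/10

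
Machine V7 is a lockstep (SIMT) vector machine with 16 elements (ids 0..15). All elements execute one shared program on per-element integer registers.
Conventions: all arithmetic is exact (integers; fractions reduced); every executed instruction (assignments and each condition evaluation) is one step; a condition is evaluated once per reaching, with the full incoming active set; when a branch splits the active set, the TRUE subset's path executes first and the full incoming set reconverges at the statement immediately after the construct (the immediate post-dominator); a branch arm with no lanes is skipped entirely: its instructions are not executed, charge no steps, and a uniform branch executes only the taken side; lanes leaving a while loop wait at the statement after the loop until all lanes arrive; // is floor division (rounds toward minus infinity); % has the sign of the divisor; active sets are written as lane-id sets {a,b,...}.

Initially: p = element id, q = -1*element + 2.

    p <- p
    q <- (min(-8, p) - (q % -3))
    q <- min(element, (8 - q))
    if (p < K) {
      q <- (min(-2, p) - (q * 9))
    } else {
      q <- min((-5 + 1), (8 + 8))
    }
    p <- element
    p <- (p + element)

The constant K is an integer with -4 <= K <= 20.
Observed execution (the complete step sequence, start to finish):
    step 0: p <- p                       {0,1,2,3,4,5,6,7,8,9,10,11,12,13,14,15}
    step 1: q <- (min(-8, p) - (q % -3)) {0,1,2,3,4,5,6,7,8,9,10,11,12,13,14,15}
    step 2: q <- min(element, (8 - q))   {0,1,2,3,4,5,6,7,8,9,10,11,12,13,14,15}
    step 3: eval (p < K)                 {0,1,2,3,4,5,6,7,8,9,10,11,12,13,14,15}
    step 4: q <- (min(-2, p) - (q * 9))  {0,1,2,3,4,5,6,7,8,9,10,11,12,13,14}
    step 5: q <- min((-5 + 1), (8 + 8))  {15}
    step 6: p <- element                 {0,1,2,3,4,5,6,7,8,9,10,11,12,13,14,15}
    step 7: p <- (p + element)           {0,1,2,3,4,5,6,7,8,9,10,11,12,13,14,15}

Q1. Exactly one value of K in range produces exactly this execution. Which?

Answer: K = 15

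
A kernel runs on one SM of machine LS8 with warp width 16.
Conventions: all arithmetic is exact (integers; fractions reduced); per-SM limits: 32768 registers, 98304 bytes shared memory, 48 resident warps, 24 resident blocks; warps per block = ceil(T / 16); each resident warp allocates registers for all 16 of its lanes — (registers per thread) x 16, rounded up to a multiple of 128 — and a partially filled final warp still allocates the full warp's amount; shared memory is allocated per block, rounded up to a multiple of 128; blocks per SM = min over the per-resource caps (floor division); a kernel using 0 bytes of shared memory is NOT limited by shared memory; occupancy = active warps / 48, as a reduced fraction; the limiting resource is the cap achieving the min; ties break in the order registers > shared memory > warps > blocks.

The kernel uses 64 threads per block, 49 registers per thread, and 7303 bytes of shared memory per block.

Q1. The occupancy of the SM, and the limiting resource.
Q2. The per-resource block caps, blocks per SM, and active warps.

Answer: occupancy 3/4, limited by registers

registers: 9 blocks
shared memory: 13 blocks
warps: 12 blocks
blocks: 24 blocks

Answer: 9 blocks, 36 active warps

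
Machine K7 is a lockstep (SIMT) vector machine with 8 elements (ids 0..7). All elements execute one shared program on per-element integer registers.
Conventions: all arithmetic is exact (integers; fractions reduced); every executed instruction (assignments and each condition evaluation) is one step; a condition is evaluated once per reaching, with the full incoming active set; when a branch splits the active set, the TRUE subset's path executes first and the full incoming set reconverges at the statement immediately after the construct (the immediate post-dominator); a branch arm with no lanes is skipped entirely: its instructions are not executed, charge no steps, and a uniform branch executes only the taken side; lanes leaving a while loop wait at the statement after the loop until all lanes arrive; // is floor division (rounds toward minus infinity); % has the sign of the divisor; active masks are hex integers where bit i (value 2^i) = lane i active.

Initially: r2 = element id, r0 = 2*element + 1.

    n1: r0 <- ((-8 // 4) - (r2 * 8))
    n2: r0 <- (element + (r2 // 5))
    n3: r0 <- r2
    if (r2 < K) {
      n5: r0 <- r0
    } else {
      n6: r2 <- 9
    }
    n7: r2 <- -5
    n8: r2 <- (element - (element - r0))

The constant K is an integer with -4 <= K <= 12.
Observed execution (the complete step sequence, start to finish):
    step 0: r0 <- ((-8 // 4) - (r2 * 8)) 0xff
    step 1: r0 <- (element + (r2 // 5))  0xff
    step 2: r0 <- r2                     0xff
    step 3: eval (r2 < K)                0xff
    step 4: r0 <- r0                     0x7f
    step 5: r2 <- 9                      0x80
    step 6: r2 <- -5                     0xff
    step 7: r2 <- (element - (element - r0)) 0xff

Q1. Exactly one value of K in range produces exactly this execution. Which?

Answer: K = 7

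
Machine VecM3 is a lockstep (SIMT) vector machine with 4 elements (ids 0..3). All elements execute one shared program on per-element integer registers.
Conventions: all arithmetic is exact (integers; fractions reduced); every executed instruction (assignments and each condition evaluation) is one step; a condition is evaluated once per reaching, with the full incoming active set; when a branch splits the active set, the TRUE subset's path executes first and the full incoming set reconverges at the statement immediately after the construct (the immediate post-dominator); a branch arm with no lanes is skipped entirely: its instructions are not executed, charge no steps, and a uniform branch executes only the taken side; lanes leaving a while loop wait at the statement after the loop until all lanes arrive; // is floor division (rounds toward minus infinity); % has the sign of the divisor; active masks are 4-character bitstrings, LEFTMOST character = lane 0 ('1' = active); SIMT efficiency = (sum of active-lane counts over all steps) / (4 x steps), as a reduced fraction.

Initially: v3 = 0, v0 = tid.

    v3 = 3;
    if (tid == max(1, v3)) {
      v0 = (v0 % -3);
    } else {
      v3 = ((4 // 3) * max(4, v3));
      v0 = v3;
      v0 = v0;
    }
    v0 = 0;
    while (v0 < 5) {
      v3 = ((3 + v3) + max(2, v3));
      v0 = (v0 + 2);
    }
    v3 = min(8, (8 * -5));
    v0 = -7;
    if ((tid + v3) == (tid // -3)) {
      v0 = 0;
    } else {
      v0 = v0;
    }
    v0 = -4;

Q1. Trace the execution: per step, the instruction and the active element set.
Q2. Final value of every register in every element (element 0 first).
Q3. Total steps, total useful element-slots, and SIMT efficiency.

step 0: v3 <- 3                      1111
step 1: eval (tid == max(1, v3))     1111
step 2: v0 <- (v0 % -3)              0001
step 3: v3 <- ((4 // 3) * max(4, v3)) 1110
step 4: v0 <- v3                     1110
step 5: v0 <- v0                     1110
step 6: v0 <- 0                      1111
step 7: eval (v0 < 5)                1111
step 8: v3 <- ((3 + v3) + max(2, v3)) 1111
step 9: v0 <- (v0 + 2)               1111
step 10: eval (v0 < 5)                1111
step 11: v3 <- ((3 + v3) + max(2, v3)) 1111
step 12: v0 <- (v0 + 2)               1111
step 13: eval (v0 < 5)                1111
step 14: v3 <- ((3 + v3) + max(2, v3)) 1111
step 15: v0 <- (v0 + 2)               1111
step 16: eval (v0 < 5)                1111
step 17: v3 <- min(8, (8 * -5))       1111
step 18: v0 <- -7                     1111
step 19: eval ((tid + v3) == (tid // -3)) 1111
step 20: v0 <- v0                     1111
step 21: v0 <- -4                     1111

Answer: 22 steps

v3: -40,-40,-40,-40
v0: -4,-4,-4,-4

steps = 22; useful = 82; efficiency = 82/88 = 41/44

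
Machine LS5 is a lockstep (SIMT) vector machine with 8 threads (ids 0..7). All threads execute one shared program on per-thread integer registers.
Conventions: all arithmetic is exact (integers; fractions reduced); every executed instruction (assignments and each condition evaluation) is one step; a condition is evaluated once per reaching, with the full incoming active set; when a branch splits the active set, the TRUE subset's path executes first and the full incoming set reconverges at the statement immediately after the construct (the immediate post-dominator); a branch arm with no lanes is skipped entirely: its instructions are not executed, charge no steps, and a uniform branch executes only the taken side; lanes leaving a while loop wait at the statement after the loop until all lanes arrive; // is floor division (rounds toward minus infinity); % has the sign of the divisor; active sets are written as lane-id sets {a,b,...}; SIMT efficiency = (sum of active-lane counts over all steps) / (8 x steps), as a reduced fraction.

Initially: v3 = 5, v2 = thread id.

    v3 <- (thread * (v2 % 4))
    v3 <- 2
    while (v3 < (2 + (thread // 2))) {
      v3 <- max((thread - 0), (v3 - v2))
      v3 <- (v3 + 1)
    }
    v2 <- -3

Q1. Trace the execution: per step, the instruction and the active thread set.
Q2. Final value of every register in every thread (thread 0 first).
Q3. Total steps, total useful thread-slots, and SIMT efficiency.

step 0: v3 <- (thread * (v2 % 4))    {0,1,2,3,4,5,6,7}
step 1: v3 <- 2                      {0,1,2,3,4,5,6,7}
step 2: eval (v3 < (2 + (thread // 2))) {0,1,2,3,4,5,6,7}
step 3: v3 <- max((thread - 0), (v3 - v2)) {2,3,4,5,6,7}
step 4: v3 <- (v3 + 1)               {2,3,4,5,6,7}
step 5: eval (v3 < (2 + (thread // 2))) {2,3,4,5,6,7}
step 6: v2 <- -3                     {0,1,2,3,4,5,6,7}

Answer: 7 steps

v3: 2,2,3,4,5,6,7,8
v2: -3,-3,-3,-3,-3,-3,-3,-3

steps = 7; useful = 50; efficiency = 50/56 = 25/28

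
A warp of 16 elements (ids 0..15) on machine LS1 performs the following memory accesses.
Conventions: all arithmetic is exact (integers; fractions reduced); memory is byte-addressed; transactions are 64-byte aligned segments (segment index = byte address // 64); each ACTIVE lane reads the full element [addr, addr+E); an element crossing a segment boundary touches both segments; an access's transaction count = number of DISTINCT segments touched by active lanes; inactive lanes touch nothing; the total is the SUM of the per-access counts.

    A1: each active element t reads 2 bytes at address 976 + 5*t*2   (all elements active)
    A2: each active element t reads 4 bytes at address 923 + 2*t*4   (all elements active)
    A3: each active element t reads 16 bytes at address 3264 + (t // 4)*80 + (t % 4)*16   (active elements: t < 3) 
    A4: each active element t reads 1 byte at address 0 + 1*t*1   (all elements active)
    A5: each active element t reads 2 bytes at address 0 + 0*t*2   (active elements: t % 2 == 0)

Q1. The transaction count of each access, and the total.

A1: 3 transactions
A2: 3 transactions
A3: 1 transaction
A4: 1 transaction
A5: 1 transaction

Answer: 3,3,1,1,1; total 9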